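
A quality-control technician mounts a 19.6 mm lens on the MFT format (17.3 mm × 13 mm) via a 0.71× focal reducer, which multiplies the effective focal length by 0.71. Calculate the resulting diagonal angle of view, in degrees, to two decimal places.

75.73°

Effective focal length f = 19.6 × 0.71 = 13.916 mm.
Sensor diagonal = √(17.3² + 13²) = √468.2900 ≈ 21.6400 mm.
α = 2·arctan(21.640 / (2 × 13.916)) = 2·arctan(0.77752) ≈ 75.7317°.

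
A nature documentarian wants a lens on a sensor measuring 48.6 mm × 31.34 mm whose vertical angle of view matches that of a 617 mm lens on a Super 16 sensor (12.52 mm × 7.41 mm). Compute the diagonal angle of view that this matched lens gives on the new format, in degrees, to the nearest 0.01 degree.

1.27°

Equal vertical AOV ⇒ f₂ = f₁ · 31.34/7.41 = 617 × 4.22942 ≈ 2609.5520 mm.
Sensor diagonal = √(48.6² + 31.34²) = √3344.1556 ≈ 57.8287 mm.
Diagonal AOV on the new format = 2·arctan(57.8287 / (2 × 2609.5520)) = 2·arctan(0.01108) ≈ 1.2696°.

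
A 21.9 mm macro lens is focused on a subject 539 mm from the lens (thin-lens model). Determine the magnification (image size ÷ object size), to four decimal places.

Thin lens: 1/f = 1/dₒ + 1/dᵢ → 1/dᵢ = 1/21.9 − 1/539 = 0.0438068 mm⁻¹, so dᵢ ≈ 22.8275 mm.
Magnification m = dᵢ/dₒ = 22.8275/539 ≈ 0.04235.

0.0424×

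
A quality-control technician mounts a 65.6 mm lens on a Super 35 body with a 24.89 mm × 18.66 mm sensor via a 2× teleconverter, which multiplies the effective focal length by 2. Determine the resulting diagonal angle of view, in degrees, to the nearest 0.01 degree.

13.52°

Effective focal length f = 65.6 × 2 = 131.2 mm.
Sensor diagonal = √(24.89² + 18.66²) = √967.7077 ≈ 31.1080 mm.
α = 2·arctan(31.108 / (2 × 131.2)) = 2·arctan(0.11855) ≈ 13.5219°.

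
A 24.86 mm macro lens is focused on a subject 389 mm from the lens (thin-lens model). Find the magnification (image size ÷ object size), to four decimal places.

Thin lens: 1/f = 1/dₒ + 1/dᵢ → 1/dᵢ = 1/24.86 − 1/389 = 0.0376546 mm⁻¹, so dᵢ ≈ 26.5572 mm.
Magnification m = dᵢ/dₒ = 26.5572/389 ≈ 0.06827.

0.0683×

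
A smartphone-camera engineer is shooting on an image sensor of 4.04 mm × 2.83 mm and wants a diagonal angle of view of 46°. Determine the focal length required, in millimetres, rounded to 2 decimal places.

5.81 mm

Sensor diagonal = √(4.04² + 2.83²) = √24.3305 ≈ 4.9326 mm.
From α = 2·arctan(d/2f) we get f = d / (2·tan(α/2)).
With d = 4.9326 mm and α/2 = 23°, tan(α/2) ≈ 0.42447, so f ≈ 4.9326 / 0.84895 ≈ 5.8102 mm.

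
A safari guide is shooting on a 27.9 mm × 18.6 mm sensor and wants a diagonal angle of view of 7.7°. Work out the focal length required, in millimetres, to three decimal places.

249.134 mm

Sensor diagonal = √(27.9² + 18.6²) = √1124.3700 ≈ 33.5316 mm.
From α = 2·arctan(d/2f) we get f = d / (2·tan(α/2)).
With d = 33.5316 mm and α/2 = 3.85°, tan(α/2) ≈ 0.06730, so f ≈ 33.5316 / 0.13459 ≈ 249.1335 mm.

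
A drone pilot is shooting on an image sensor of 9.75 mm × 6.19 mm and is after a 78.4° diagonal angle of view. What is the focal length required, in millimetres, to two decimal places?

Sensor diagonal = √(9.75² + 6.19²) = √133.3786 ≈ 11.5490 mm.
From α = 2·arctan(d/2f) we get f = d / (2·tan(α/2)).
With d = 11.5490 mm and α/2 = 39.2°, tan(α/2) ≈ 0.81558, so f ≈ 11.5490 / 1.63116 ≈ 7.0802 mm.

7.08 mm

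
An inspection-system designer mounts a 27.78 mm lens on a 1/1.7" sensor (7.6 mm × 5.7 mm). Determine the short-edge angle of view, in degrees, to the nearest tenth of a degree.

11.7°

Angle of view α = 2·arctan(h/2f) with h = 5.7 mm and f = 27.78 mm.
h/2f = 0.10259; arctan(0.10259) ≈ 5.8576°, so α ≈ 11.7152°.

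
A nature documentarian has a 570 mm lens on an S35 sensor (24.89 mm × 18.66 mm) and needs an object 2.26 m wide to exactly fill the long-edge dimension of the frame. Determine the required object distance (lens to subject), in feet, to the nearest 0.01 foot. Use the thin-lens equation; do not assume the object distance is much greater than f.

W: 2.26 m = 2260 mm.
Magnification m = w/W = dᵢ/dₒ; combined with 1/f = 1/dₒ + 1/dᵢ this gives dₒ = f·(1 + W/w).
dₒ = 570 mm × (1 + 2260/24.89) = 570 × 91.7995 ≈ 52325.725 mm = 52325.725/304.8 ft = 171.672 ft.

171.67 ft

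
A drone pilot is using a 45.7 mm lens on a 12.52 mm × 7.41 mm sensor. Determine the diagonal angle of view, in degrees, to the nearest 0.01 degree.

Sensor diagonal = √(12.52² + 7.41²) = √211.6585 ≈ 14.5485 mm.
Angle of view α = 2·arctan(d/2f) with d = 14.5485 mm and f = 45.7 mm.
d/2f = 0.15917; arctan(0.15917) ≈ 9.0441°, so α ≈ 18.0882°.

18.09°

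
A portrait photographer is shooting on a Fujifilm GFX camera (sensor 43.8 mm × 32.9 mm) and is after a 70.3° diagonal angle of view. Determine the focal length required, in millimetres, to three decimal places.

38.900 mm

Sensor diagonal = √(43.8² + 32.9²) = √3000.8500 ≈ 54.7800 mm.
From α = 2·arctan(d/2f) we get f = d / (2·tan(α/2)).
With d = 54.7800 mm and α/2 = 35.15°, tan(α/2) ≈ 0.70412, so f ≈ 54.7800 / 1.40823 ≈ 38.8998 mm.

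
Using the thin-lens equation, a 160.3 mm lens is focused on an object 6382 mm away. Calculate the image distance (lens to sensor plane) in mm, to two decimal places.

164.43 mm

1/dᵢ = 1/f − 1/dₒ = 1/160.3 − 1/6382 = 0.0060816 mm⁻¹.
dᵢ = 1/0.0060816 ≈ 164.4301 mm.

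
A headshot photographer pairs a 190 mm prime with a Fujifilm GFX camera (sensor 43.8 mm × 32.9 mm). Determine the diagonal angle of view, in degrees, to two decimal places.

Sensor diagonal = √(43.8² + 32.9²) = √3000.8500 ≈ 54.7800 mm.
Angle of view α = 2·arctan(d/2f) with d = 54.7800 mm and f = 190 mm.
d/2f = 0.14416; arctan(0.14416) ≈ 8.2031°, so α ≈ 16.4063°.

16.41°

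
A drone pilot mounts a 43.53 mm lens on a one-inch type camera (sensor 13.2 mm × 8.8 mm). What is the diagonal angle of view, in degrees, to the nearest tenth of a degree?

Sensor diagonal = √(13.2² + 8.8²) = √251.6800 ≈ 15.8644 mm.
Angle of view α = 2·arctan(d/2f) with d = 15.8644 mm and f = 43.53 mm.
d/2f = 0.18222; arctan(0.18222) ≈ 10.3274°, so α ≈ 20.6547°.

20.7°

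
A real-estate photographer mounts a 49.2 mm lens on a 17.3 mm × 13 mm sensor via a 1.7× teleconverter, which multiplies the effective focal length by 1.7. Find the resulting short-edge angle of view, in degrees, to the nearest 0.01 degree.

Effective focal length f = 49.2 × 1.7 = 83.64 mm.
α = 2·arctan(13 / (2 × 83.64)) = 2·arctan(0.07771) ≈ 8.8875°.

8.89°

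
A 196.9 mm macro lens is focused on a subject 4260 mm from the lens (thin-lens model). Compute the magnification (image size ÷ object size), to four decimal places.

Thin lens: 1/f = 1/dₒ + 1/dᵢ → 1/dᵢ = 1/196.9 − 1/4260 = 0.0048440 mm⁻¹, so dᵢ ≈ 206.4419 mm.
Magnification m = dᵢ/dₒ = 206.4419/4260 ≈ 0.04846.

0.0485×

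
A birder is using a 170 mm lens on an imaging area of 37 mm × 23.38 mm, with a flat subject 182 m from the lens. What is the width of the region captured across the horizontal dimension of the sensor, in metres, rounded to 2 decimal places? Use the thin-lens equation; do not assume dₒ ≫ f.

dₒ: 182 m = 182000 mm.
Similar triangles through the lens centre give W/dₒ = w/dᵢ; with 1/f = 1/dₒ + 1/dᵢ this gives W = w·(dₒ − f)/f.
W = 37 mm × (182000 − 170) / 170 = 37 × 1069.5882 ≈ 39574.765 mm = 39.5748 m.

39.57 m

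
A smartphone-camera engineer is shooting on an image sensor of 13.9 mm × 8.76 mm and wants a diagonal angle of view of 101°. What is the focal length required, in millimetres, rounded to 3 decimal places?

Sensor diagonal = √(13.9² + 8.76²) = √269.9476 ≈ 16.4301 mm.
From α = 2·arctan(d/2f) we get f = d / (2·tan(α/2)).
With d = 16.4301 mm and α/2 = 50.5°, tan(α/2) ≈ 1.21310, so f ≈ 16.4301 / 2.42619 ≈ 6.7720 mm.

6.772 mm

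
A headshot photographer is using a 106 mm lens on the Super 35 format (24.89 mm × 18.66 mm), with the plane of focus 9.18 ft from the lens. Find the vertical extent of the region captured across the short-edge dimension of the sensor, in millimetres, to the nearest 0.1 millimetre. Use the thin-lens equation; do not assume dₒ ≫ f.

473.9 mm

dₒ: 9.18 ft × 304.8 mm/ft = 2798.06 mm.
Similar triangles through the lens centre give W/dₒ = h/dᵢ; with 1/f = 1/dₒ + 1/dᵢ this gives W = h·(dₒ − f)/f.
W = 18.66 mm × (2798.06 − 106) / 106 = 18.66 × 25.3968 ≈ 473.905 mm.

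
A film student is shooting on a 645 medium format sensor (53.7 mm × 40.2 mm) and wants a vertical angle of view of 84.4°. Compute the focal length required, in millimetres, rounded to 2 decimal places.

From α = 2·arctan(h/2f) we get f = h / (2·tan(α/2)).
With h = 40.2 mm and α/2 = 42.2°, tan(α/2) ≈ 0.90674, so f ≈ 40.2 / 1.81349 ≈ 22.1672 mm.

22.17 mm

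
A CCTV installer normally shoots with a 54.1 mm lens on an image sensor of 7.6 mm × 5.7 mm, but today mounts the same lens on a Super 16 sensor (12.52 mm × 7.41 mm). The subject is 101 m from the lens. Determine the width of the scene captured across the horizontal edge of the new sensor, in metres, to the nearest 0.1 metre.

The focal length stays 54.1 mm; the relevant sensor dimension is now w = 12.52 mm. Object distance dₒ = 101 m = 101000 mm.
Thin-lens field width W = w·(dₒ − f)/f = 12.52 × (101000 − 54.1)/54.1 ≈ 23361.232 mm = 23.3612 m.

23.4 m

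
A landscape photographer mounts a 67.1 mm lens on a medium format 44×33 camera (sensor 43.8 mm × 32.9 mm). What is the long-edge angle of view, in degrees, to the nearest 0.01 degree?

36.15°

Angle of view α = 2·arctan(w/2f) with w = 43.8 mm and f = 67.1 mm.
w/2f = 0.32638; arctan(0.32638) ≈ 18.0756°, so α ≈ 36.1511°.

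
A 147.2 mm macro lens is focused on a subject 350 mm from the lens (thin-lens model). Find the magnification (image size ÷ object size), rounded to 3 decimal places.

0.726×

Thin lens: 1/f = 1/dₒ + 1/dᵢ → 1/dᵢ = 1/147.2 − 1/350 = 0.0039363 mm⁻¹, so dᵢ ≈ 254.0434 mm.
Magnification m = dᵢ/dₒ = 254.0434/350 ≈ 0.72584.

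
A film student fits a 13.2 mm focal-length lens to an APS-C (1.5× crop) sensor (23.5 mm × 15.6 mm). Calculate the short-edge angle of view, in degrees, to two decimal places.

Angle of view α = 2·arctan(h/2f) with h = 15.6 mm and f = 13.2 mm.
h/2f = 0.59091; arctan(0.59091) ≈ 30.5792°, so α ≈ 61.1585°.

61.16°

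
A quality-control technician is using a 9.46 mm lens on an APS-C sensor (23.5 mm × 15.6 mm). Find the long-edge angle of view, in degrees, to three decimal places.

Angle of view α = 2·arctan(w/2f) with w = 23.5 mm and f = 9.46 mm.
w/2f = 1.24207; arctan(1.24207) ≈ 51.1622°, so α ≈ 102.3245°.

102.324°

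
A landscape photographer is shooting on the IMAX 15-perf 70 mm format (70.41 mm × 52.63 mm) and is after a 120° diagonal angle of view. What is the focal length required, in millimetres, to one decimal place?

Sensor diagonal = √(70.41² + 52.63²) = √7727.4850 ≈ 87.9061 mm.
From α = 2·arctan(d/2f) we get f = d / (2·tan(α/2)).
With d = 87.9061 mm and α/2 = 60°, tan(α/2) ≈ 1.73205, so f ≈ 87.9061 / 3.46410 ≈ 25.3763 mm.

25.4 mm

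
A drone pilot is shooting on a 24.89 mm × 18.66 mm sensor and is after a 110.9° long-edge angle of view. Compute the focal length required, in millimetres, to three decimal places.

8.569 mm

From α = 2·arctan(w/2f) we get f = w / (2·tan(α/2)).
With w = 24.89 mm and α/2 = 55.45°, tan(α/2) ≈ 1.45229, so f ≈ 24.89 / 2.90458 ≈ 8.5692 mm.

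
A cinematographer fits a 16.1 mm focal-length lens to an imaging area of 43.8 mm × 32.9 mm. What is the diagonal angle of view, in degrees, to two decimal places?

Sensor diagonal = √(43.8² + 32.9²) = √3000.8500 ≈ 54.7800 mm.
Angle of view α = 2·arctan(d/2f) with d = 54.7800 mm and f = 16.1 mm.
d/2f = 1.70124; arctan(1.70124) ≈ 59.5527°, so α ≈ 119.1055°.

119.11°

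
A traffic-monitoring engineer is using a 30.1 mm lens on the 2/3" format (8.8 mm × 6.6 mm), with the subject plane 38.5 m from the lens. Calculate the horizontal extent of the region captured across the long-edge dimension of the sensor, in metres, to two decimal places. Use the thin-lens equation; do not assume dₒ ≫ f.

dₒ: 38.5 m = 38500 mm.
Similar triangles through the lens centre give W/dₒ = w/dᵢ; with 1/f = 1/dₒ + 1/dᵢ this gives W = w·(dₒ − f)/f.
W = 8.8 mm × (38500 − 30.1) / 30.1 = 8.8 × 1278.0698 ≈ 11247.014 mm = 11.247 m.

11.25 m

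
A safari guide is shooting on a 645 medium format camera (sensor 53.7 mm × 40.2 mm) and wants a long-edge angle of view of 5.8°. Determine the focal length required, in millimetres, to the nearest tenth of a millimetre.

From α = 2·arctan(w/2f) we get f = w / (2·tan(α/2)).
With w = 53.7 mm and α/2 = 2.9°, tan(α/2) ≈ 0.05066, so f ≈ 53.7 / 0.10132 ≈ 530.0268 mm.

530.0 mm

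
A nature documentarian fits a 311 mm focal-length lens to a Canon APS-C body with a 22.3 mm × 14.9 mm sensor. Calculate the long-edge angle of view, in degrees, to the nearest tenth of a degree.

Angle of view α = 2·arctan(w/2f) with w = 22.3 mm and f = 311 mm.
w/2f = 0.03585; arctan(0.03585) ≈ 2.0533°, so α ≈ 4.1066°.

4.1°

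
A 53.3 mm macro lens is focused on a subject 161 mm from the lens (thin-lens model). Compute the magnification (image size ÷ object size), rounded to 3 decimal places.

0.495×

Thin lens: 1/f = 1/dₒ + 1/dᵢ → 1/dᵢ = 1/53.3 − 1/161 = 0.0125505 mm⁻¹, so dᵢ ≈ 79.6778 mm.
Magnification m = dᵢ/dₒ = 79.6778/161 ≈ 0.49489.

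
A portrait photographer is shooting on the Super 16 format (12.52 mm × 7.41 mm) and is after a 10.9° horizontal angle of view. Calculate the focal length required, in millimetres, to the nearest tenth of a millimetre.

From α = 2·arctan(w/2f) we get f = w / (2·tan(α/2)).
With w = 12.52 mm and α/2 = 5.45°, tan(α/2) ≈ 0.09541, so f ≈ 12.52 / 0.19082 ≈ 65.6127 mm.

65.6 mm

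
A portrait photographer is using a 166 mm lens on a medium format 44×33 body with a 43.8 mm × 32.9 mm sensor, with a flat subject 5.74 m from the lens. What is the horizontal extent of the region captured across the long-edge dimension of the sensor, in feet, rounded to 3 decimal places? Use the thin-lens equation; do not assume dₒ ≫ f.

dₒ: 5.74 m = 5740 mm.
Similar triangles through the lens centre give W/dₒ = w/dᵢ; with 1/f = 1/dₒ + 1/dᵢ this gives W = w·(dₒ − f)/f.
W = 43.8 mm × (5740 − 166) / 166 = 43.8 × 33.5783 ≈ 1470.730 mm = 1470.730/304.8 ft = 4.82523 ft.

4.825 ft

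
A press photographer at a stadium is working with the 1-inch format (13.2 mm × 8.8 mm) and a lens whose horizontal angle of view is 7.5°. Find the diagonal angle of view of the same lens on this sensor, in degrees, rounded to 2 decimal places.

From the horizontal AOV: f = 13.2 / (2·tan(3.75°)) = 13.2 / 0.13109 ≈ 100.6965 mm.
Sensor diagonal = √(13.2² + 8.8²) = √251.6800 ≈ 15.8644 mm.
Diagonal AOV = 2·arctan(15.8644 / (2 × 100.6965)) = 2·arctan(0.07877) ≈ 9.0082°.

9.01°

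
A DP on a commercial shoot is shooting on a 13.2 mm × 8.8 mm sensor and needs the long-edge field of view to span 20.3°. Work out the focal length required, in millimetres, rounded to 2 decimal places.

From α = 2·arctan(w/2f) we get f = w / (2·tan(α/2)).
With w = 13.2 mm and α/2 = 10.15°, tan(α/2) ≈ 0.17903, so f ≈ 13.2 / 0.35806 ≈ 36.8658 mm.

36.87 mm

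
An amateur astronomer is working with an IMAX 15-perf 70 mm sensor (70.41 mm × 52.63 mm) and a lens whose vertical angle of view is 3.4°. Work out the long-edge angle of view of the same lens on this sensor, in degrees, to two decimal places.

From the vertical AOV: f = 52.63 / (2·tan(1.7°)) = 52.63 / 0.05936 ≈ 886.6447 mm.
Long-edge AOV = 2·arctan(70.41 / (2 × 886.6447)) = 2·arctan(0.03971) ≈ 4.5476°.

4.55°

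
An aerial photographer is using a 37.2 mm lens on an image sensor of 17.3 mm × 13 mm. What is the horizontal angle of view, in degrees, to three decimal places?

26.180°

Angle of view α = 2·arctan(w/2f) with w = 17.3 mm and f = 37.2 mm.
w/2f = 0.23253; arctan(0.23253) ≈ 13.0902°, so α ≈ 26.1804°.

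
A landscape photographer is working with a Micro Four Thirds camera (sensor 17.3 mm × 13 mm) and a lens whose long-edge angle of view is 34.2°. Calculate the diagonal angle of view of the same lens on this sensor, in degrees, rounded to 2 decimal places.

From the long-edge AOV: f = 17.3 / (2·tan(17.1°)) = 17.3 / 0.61528 ≈ 28.1173 mm.
Sensor diagonal = √(17.3² + 13²) = √468.2900 ≈ 21.6400 mm.
Diagonal AOV = 2·arctan(21.6400 / (2 × 28.1173)) = 2·arctan(0.38482) ≈ 42.0952°.

42.10°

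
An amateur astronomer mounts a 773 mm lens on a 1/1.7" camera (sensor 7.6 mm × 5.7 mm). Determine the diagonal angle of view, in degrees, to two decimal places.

Sensor diagonal = √(7.6² + 5.7²) = √90.2500 ≈ 9.5000 mm.
Angle of view α = 2·arctan(d/2f) with d = 9.5000 mm and f = 773 mm.
d/2f = 0.00614; arctan(0.00614) ≈ 0.3521°, so α ≈ 0.7041°.

0.70°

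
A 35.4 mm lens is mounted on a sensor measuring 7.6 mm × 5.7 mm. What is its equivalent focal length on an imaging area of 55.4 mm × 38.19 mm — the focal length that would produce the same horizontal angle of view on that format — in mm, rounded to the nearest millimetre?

Equal angle of view means equal width/f ratio, so f₂ = f₁ · (width₂/width₁) = 35.4 × 55.4/7.6.
f₂ = 35.4 × 7.28947 ≈ 258.047 mm.

258 mm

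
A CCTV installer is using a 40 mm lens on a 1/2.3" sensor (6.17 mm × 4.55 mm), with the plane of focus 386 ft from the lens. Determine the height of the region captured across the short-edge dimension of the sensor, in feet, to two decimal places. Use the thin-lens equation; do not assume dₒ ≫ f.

43.89 ft

dₒ: 386 ft × 304.8 mm/ft = 117652.80 mm.
Similar triangles through the lens centre give W/dₒ = h/dᵢ; with 1/f = 1/dₒ + 1/dᵢ this gives W = h·(dₒ − f)/f.
W = 4.55 mm × (117653 − 40) / 40 = 4.55 × 2940.3199 ≈ 13378.456 mm = 13378.456/304.8 ft = 43.8926 ft.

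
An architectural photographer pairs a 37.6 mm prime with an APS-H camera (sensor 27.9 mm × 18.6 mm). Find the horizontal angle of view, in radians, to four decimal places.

0.7105 rad

Angle of view α = 2·arctan(w/2f) with w = 27.9 mm and f = 37.6 mm.
w/2f = 0.37101; arctan(0.37101) ≈ 0.3553 rad, so α ≈ 0.7105 rad.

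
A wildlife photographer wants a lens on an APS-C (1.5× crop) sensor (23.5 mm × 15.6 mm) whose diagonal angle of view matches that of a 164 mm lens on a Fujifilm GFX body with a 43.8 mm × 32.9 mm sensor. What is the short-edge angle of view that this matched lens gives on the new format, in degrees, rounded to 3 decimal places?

Sensor diagonal = √(43.8² + 32.9²) = √3000.8500 ≈ 54.7800 mm.
Sensor diagonal = √(23.5² + 15.6²) = √795.6100 ≈ 28.2066 mm.
Equal diagonal AOV ⇒ f₂ = f₁ · 28.2066/54.7800 = 164 × 0.51491 ≈ 84.4446 mm.
Short-edge AOV on the new format = 2·arctan(15.6 / (2 × 84.4446)) = 2·arctan(0.09237) ≈ 10.5547°.

10.555°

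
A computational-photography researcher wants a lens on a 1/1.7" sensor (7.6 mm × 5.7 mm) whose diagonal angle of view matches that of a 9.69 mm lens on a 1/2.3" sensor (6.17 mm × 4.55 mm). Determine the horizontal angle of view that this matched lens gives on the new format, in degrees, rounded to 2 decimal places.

Sensor diagonal = √(6.17² + 4.55²) = √58.7714 ≈ 7.6663 mm.
Sensor diagonal = √(7.6² + 5.7²) = √90.2500 ≈ 9.5000 mm.
Equal diagonal AOV ⇒ f₂ = f₁ · 9.5000/7.6663 = 9.69 × 1.23920 ≈ 12.0078 mm.
Horizontal AOV on the new format = 2·arctan(7.6 / (2 × 12.0078)) = 2·arctan(0.31646) ≈ 35.1210°.

35.12°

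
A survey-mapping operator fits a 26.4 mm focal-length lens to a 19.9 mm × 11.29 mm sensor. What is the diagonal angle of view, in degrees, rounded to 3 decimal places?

Sensor diagonal = √(19.9² + 11.29²) = √523.4741 ≈ 22.8796 mm.
Angle of view α = 2·arctan(d/2f) with d = 22.8796 mm and f = 26.4 mm.
d/2f = 0.43332; arctan(0.43332) ≈ 23.4283°, so α ≈ 46.8566°.

46.857°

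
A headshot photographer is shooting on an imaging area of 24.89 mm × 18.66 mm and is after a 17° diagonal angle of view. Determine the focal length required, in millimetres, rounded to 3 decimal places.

Sensor diagonal = √(24.89² + 18.66²) = √967.7077 ≈ 31.1080 mm.
From α = 2·arctan(d/2f) we get f = d / (2·tan(α/2)).
With d = 31.1080 mm and α/2 = 8.5°, tan(α/2) ≈ 0.14945, so f ≈ 31.1080 / 0.29890 ≈ 104.0742 mm.

104.074 mm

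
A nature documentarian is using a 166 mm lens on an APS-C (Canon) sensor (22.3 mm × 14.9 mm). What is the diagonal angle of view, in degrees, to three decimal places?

Sensor diagonal = √(22.3² + 14.9²) = √719.3000 ≈ 26.8198 mm.
Angle of view α = 2·arctan(d/2f) with d = 26.8198 mm and f = 166 mm.
d/2f = 0.08078; arctan(0.08078) ≈ 4.6185°, so α ≈ 9.2369°.

9.237°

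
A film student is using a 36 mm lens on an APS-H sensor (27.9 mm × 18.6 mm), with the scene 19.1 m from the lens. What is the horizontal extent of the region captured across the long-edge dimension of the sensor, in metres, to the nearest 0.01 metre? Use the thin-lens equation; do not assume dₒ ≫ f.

dₒ: 19.1 m = 19100 mm.
Similar triangles through the lens centre give W/dₒ = w/dᵢ; with 1/f = 1/dₒ + 1/dᵢ this gives W = w·(dₒ − f)/f.
W = 27.9 mm × (19100 − 36) / 36 = 27.9 × 529.5556 ≈ 14774.600 mm = 14.7746 m.

14.77 m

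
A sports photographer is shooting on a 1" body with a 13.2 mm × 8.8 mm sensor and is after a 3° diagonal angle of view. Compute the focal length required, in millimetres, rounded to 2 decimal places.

Sensor diagonal = √(13.2² + 8.8²) = √251.6800 ≈ 15.8644 mm.
From α = 2·arctan(d/2f) we get f = d / (2·tan(α/2)).
With d = 15.8644 mm and α/2 = 1.5°, tan(α/2) ≈ 0.02619, so f ≈ 15.8644 / 0.05237 ≈ 302.9190 mm.

302.92 mm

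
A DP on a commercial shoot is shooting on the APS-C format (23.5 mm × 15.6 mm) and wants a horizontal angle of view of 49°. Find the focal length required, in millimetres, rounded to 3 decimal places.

25.783 mm

From α = 2·arctan(w/2f) we get f = w / (2·tan(α/2)).
With w = 23.5 mm and α/2 = 24.5°, tan(α/2) ≈ 0.45573, so f ≈ 23.5 / 0.91145 ≈ 25.7830 mm.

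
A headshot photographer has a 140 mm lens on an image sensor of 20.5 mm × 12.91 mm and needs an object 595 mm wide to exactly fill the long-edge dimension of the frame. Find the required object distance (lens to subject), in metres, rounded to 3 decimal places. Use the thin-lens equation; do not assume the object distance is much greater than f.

Magnification m = w/W = dᵢ/dₒ; combined with 1/f = 1/dₒ + 1/dᵢ this gives dₒ = f·(1 + W/w).
dₒ = 140 mm × (1 + 595/20.5) = 140 × 30.0244 ≈ 4203.415 mm = 4.20341 m.

4.203 m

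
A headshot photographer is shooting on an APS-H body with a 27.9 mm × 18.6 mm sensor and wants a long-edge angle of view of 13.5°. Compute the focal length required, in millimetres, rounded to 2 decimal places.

From α = 2·arctan(w/2f) we get f = w / (2·tan(α/2)).
With w = 27.9 mm and α/2 = 6.75°, tan(α/2) ≈ 0.11836, so f ≈ 27.9 / 0.23672 ≈ 117.8630 mm.

117.86 mm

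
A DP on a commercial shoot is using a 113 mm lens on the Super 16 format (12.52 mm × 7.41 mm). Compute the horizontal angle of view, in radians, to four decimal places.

Angle of view α = 2·arctan(w/2f) with w = 12.52 mm and f = 113 mm.
w/2f = 0.05540; arctan(0.05540) ≈ 0.0553 rad, so α ≈ 0.1107 rad.

0.1107 rad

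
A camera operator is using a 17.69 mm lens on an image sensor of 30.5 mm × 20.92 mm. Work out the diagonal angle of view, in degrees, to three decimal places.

92.541°

Sensor diagonal = √(30.5² + 20.92²) = √1367.8964 ≈ 36.9851 mm.
Angle of view α = 2·arctan(d/2f) with d = 36.9851 mm and f = 17.69 mm.
d/2f = 1.04537; arctan(1.04537) ≈ 46.2706°, so α ≈ 92.5413°.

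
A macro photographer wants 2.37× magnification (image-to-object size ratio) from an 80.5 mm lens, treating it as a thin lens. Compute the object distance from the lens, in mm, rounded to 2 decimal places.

114.47 mm

With m = dᵢ/dₒ and 1/f = 1/dₒ + 1/dᵢ, substituting dᵢ = m·dₒ gives 1/f = (1 + 1/m)/dₒ, hence dₒ = f·(1 + 1/m).
dₒ = 80.5 × (1 + 1/2.37) = 80.5 × 1.42194 ≈ 114.466 mm.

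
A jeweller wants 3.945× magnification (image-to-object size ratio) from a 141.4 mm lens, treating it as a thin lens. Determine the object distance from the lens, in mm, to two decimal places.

177.24 mm

With m = dᵢ/dₒ and 1/f = 1/dₒ + 1/dᵢ, substituting dᵢ = m·dₒ gives 1/f = (1 + 1/m)/dₒ, hence dₒ = f·(1 + 1/m).
dₒ = 141.4 × (1 + 1/3.945) = 141.4 × 1.25349 ≈ 177.243 mm.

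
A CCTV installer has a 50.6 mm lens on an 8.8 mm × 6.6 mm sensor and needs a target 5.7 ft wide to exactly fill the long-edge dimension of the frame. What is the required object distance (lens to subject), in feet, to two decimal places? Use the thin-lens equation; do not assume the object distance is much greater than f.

W: 5.7 ft × 304.8 mm/ft = 1737.36 mm.
Magnification m = w/W = dᵢ/dₒ; combined with 1/f = 1/dₒ + 1/dᵢ this gives dₒ = f·(1 + W/w).
dₒ = 50.6 mm × (1 + 1737.36/8.8) = 50.6 × 198.4273 ≈ 10040.420 mm = 10040.420/304.8 ft = 32.941 ft.

32.94 ft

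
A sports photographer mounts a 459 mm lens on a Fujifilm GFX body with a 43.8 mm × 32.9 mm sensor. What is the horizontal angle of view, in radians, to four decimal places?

0.0954 rad

Angle of view α = 2·arctan(w/2f) with w = 43.8 mm and f = 459 mm.
w/2f = 0.04771; arctan(0.04771) ≈ 0.0477 rad, so α ≈ 0.0954 rad.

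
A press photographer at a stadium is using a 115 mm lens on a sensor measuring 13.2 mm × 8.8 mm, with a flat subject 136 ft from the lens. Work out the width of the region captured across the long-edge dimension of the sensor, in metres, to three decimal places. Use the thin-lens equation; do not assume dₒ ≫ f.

4.745 m

dₒ: 136 ft × 304.8 mm/ft = 41452.80 mm.
Similar triangles through the lens centre give W/dₒ = w/dᵢ; with 1/f = 1/dₒ + 1/dᵢ this gives W = w·(dₒ − f)/f.
W = 13.2 mm × (41452.8 − 115) / 115 = 13.2 × 359.4591 ≈ 4744.860 mm = 4.74486 m.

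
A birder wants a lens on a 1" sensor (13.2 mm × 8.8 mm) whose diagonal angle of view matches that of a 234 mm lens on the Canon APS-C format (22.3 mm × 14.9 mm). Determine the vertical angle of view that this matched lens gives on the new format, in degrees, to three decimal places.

Sensor diagonal = √(22.3² + 14.9²) = √719.3000 ≈ 26.8198 mm.
Sensor diagonal = √(13.2² + 8.8²) = √251.6800 ≈ 15.8644 mm.
Equal diagonal AOV ⇒ f₂ = f₁ · 15.8644/26.8198 = 234 × 0.59152 ≈ 138.4156 mm.
Vertical AOV on the new format = 2·arctan(8.8 / (2 × 138.4156)) = 2·arctan(0.03179) ≈ 3.6414°.

3.641°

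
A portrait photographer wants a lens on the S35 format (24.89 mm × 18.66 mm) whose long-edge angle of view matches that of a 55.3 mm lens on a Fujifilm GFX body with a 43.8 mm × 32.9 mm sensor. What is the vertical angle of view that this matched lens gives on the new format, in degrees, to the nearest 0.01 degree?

Equal long-edge AOV ⇒ f₂ = f₁ · 24.89/43.8 = 55.3 × 0.56826 ≈ 31.4250 mm.
Vertical AOV on the new format = 2·arctan(18.66 / (2 × 31.4250)) = 2·arctan(0.29690) ≈ 33.0720°.

33.07°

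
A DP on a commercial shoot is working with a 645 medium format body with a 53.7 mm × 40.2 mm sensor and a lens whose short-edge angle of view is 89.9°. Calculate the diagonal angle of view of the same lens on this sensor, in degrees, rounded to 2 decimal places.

118.04°

From the short-edge AOV: f = 40.2 / (2·tan(44.95°)) = 40.2 / 1.99651 ≈ 20.1351 mm.
Sensor diagonal = √(53.7² + 40.2²) = √4499.7300 ≈ 67.0800 mm.
Diagonal AOV = 2·arctan(67.0800 / (2 × 20.1351)) = 2·arctan(1.66575) ≈ 118.0446°.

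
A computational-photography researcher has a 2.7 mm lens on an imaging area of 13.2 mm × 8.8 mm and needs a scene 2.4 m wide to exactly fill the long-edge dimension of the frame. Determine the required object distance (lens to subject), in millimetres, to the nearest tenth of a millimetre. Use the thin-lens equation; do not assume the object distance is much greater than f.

493.6 mm

W: 2.4 m = 2400 mm.
Magnification m = w/W = dᵢ/dₒ; combined with 1/f = 1/dₒ + 1/dᵢ this gives dₒ = f·(1 + W/w).
dₒ = 2.7 mm × (1 + 2400/13.2) = 2.7 × 182.8182 ≈ 493.609 mm.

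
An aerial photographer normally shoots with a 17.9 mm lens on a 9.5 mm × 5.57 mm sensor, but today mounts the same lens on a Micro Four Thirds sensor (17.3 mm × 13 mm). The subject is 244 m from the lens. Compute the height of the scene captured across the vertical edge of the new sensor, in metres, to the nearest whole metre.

177 m

The focal length stays 17.9 mm; the relevant sensor dimension is now h = 13 mm. Object distance dₒ = 244 m = 244000 mm.
Thin-lens field height W = h·(dₒ − f)/f = 13 × (244000 − 17.9)/17.9 ≈ 177193.704 mm = 177.194 m.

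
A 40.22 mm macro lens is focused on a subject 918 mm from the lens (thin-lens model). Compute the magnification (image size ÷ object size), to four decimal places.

Thin lens: 1/f = 1/dₒ + 1/dᵢ → 1/dᵢ = 1/40.22 − 1/918 = 0.0237739 mm⁻¹, so dᵢ ≈ 42.0629 mm.
Magnification m = dᵢ/dₒ = 42.0629/918 ≈ 0.04582.

0.0458×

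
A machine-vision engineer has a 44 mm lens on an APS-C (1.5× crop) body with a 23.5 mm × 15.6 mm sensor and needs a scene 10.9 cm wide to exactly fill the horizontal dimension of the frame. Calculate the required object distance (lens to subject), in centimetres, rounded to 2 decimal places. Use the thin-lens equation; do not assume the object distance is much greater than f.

24.81 cm

W: 10.9 cm = 109 mm.
Magnification m = w/W = dᵢ/dₒ; combined with 1/f = 1/dₒ + 1/dᵢ this gives dₒ = f·(1 + W/w).
dₒ = 44 mm × (1 + 109/23.5) = 44 × 5.6383 ≈ 248.085 mm = 24.8085 cm.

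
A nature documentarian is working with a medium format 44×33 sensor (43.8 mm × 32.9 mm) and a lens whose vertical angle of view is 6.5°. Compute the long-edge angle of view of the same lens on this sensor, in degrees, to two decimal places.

8.65°

From the vertical AOV: f = 32.9 / (2·tan(3.25°)) = 32.9 / 0.11357 ≈ 289.6937 mm.
Long-edge AOV = 2·arctan(43.8 / (2 × 289.6937)) = 2·arctan(0.07560) ≈ 8.6463°.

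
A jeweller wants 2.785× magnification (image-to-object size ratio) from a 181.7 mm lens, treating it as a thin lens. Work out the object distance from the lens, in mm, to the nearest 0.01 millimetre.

With m = dᵢ/dₒ and 1/f = 1/dₒ + 1/dᵢ, substituting dᵢ = m·dₒ gives 1/f = (1 + 1/m)/dₒ, hence dₒ = f·(1 + 1/m).
dₒ = 181.7 × (1 + 1/2.785) = 181.7 × 1.35907 ≈ 246.942 mm.

246.94 mm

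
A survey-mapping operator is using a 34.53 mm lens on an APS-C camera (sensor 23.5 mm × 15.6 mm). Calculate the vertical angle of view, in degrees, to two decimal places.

Angle of view α = 2·arctan(h/2f) with h = 15.6 mm and f = 34.53 mm.
h/2f = 0.22589; arctan(0.22589) ≈ 12.7289°, so α ≈ 25.4579°.

25.46°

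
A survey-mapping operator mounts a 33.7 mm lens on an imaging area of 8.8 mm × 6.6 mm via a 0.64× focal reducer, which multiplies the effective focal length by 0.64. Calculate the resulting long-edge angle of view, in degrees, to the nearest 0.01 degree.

Effective focal length f = 33.7 × 0.64 = 21.568 mm.
α = 2·arctan(8.8 / (2 × 21.568)) = 2·arctan(0.20401) ≈ 23.0609°.

23.06°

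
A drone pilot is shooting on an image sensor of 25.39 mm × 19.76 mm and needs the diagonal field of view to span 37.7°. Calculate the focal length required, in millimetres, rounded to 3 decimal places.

Sensor diagonal = √(25.39² + 19.76²) = √1035.1097 ≈ 32.1731 mm.
From α = 2·arctan(d/2f) we get f = d / (2·tan(α/2)).
With d = 32.1731 mm and α/2 = 18.85°, tan(α/2) ≈ 0.34140, so f ≈ 32.1731 / 0.68280 ≈ 47.1191 mm.

47.119 mm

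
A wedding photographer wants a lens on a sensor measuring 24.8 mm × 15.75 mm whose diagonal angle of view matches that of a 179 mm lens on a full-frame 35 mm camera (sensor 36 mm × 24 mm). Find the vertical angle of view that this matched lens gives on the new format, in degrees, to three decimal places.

Sensor diagonal = √(36² + 24²) = √1872.0000 ≈ 43.2666 mm.
Sensor diagonal = √(24.8² + 15.75²) = √863.1025 ≈ 29.3786 mm.
Equal diagonal AOV ⇒ f₂ = f₁ · 29.3786/43.2666 = 179 × 0.67901 ≈ 121.5434 mm.
Vertical AOV on the new format = 2·arctan(15.75 / (2 × 121.5434)) = 2·arctan(0.06479) ≈ 7.4142°.

7.414°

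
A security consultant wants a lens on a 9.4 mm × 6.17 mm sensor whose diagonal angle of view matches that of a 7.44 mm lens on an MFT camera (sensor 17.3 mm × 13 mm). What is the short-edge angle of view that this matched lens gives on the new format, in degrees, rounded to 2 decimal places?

77.18°

Sensor diagonal = √(17.3² + 13²) = √468.2900 ≈ 21.6400 mm.
Sensor diagonal = √(9.4² + 6.17²) = √126.4289 ≈ 11.2441 mm.
Equal diagonal AOV ⇒ f₂ = f₁ · 11.2441/21.6400 = 7.44 × 0.51960 ≈ 3.8658 mm.
Short-edge AOV on the new format = 2·arctan(6.17 / (2 × 3.8658)) = 2·arctan(0.79802) ≈ 77.1815°.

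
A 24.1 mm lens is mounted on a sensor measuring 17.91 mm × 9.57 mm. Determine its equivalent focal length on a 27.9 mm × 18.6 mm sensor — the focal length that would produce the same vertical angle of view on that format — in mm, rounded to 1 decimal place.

46.8 mm

Equal angle of view means equal height/f ratio, so f₂ = f₁ · (height₂/height₁) = 24.1 × 18.6/9.57.
f₂ = 24.1 × 1.94357 ≈ 46.840 mm.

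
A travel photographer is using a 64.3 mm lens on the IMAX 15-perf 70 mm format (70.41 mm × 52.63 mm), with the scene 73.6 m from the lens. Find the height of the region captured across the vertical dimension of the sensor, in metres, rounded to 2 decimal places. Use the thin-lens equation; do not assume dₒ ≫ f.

60.19 m

dₒ: 73.6 m = 73600 mm.
Similar triangles through the lens centre give W/dₒ = h/dᵢ; with 1/f = 1/dₒ + 1/dᵢ this gives W = h·(dₒ − f)/f.
W = 52.63 mm × (73600 − 64.3) / 64.3 = 52.63 × 1143.6345 ≈ 60189.485 mm = 60.1895 m.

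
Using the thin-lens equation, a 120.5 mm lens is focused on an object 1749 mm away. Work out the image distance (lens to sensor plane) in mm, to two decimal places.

1/dᵢ = 1/f − 1/dₒ = 1/120.5 − 1/1749 = 0.0077270 mm⁻¹.
dᵢ = 1/0.0077270 ≈ 129.4163 mm.

129.42 mm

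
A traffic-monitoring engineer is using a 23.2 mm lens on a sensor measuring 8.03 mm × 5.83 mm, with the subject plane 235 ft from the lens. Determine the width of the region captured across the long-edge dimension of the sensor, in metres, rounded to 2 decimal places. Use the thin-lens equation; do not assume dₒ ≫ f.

dₒ: 235 ft × 304.8 mm/ft = 71628.00 mm.
Similar triangles through the lens centre give W/dₒ = w/dᵢ; with 1/f = 1/dₒ + 1/dᵢ this gives W = w·(dₒ − f)/f.
W = 8.03 mm × (71628 − 23.2) / 23.2 = 8.03 × 3086.4137 ≈ 24783.902 mm = 24.7839 m.

24.78 m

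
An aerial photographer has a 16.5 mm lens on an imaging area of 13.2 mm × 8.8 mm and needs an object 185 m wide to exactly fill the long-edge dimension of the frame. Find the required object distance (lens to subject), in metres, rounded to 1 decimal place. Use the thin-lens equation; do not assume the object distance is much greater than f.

231.3 m

W: 185 m = 185000 mm.
Magnification m = w/W = dᵢ/dₒ; combined with 1/f = 1/dₒ + 1/dᵢ this gives dₒ = f·(1 + W/w).
dₒ = 16.5 mm × (1 + 185000/13.2) = 16.5 × 14016.1515 ≈ 231266.500 mm = 231.267 m.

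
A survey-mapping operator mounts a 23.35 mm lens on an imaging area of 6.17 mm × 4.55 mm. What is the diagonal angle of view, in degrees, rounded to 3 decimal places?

18.645°

Sensor diagonal = √(6.17² + 4.55²) = √58.7714 ≈ 7.6663 mm.
Angle of view α = 2·arctan(d/2f) with d = 7.6663 mm and f = 23.35 mm.
d/2f = 0.16416; arctan(0.16416) ≈ 9.3225°, so α ≈ 18.6450°.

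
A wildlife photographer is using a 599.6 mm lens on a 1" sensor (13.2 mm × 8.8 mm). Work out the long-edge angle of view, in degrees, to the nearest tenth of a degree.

1.3°

Angle of view α = 2·arctan(w/2f) with w = 13.2 mm and f = 599.6 mm.
w/2f = 0.01101; arctan(0.01101) ≈ 0.6306°, so α ≈ 1.2613°.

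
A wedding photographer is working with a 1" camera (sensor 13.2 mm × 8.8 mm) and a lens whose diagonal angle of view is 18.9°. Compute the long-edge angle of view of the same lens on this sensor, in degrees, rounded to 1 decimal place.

Sensor diagonal = √(13.2² + 8.8²) = √251.6800 ≈ 15.8644 mm.
From the diagonal AOV: f = 15.8644 / (2·tan(9.45°)) = 15.8644 / 0.33289 ≈ 47.6565 mm.
Long-edge AOV = 2·arctan(13.2 / (2 × 47.6565)) = 2·arctan(0.13849) ≈ 15.7696°.

15.8°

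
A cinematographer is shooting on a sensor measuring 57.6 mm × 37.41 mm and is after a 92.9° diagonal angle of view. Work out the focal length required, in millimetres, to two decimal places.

32.65 mm

Sensor diagonal = √(57.6² + 37.41²) = √4717.2681 ≈ 68.6824 mm.
From α = 2·arctan(d/2f) we get f = d / (2·tan(α/2)).
With d = 68.6824 mm and α/2 = 46.45°, tan(α/2) ≈ 1.05194, so f ≈ 68.6824 / 2.10388 ≈ 32.6456 mm.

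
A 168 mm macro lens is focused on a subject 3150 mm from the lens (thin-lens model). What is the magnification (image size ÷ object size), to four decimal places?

0.0563×

Thin lens: 1/f = 1/dₒ + 1/dᵢ → 1/dᵢ = 1/168 − 1/3150 = 0.0056349 mm⁻¹, so dᵢ ≈ 177.4648 mm.
Magnification m = dᵢ/dₒ = 177.4648/3150 ≈ 0.05634.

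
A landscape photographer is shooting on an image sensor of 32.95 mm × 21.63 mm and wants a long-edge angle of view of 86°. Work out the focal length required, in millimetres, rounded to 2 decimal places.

17.67 mm

From α = 2·arctan(w/2f) we get f = w / (2·tan(α/2)).
With w = 32.95 mm and α/2 = 43°, tan(α/2) ≈ 0.93252, so f ≈ 32.95 / 1.86503 ≈ 17.6673 mm.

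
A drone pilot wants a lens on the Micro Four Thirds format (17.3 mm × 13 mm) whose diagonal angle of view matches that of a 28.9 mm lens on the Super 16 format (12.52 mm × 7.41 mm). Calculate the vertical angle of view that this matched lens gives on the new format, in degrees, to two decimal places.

Sensor diagonal = √(12.52² + 7.41²) = √211.6585 ≈ 14.5485 mm.
Sensor diagonal = √(17.3² + 13²) = √468.2900 ≈ 21.6400 mm.
Equal diagonal AOV ⇒ f₂ = f₁ · 21.6400/14.5485 = 28.9 × 1.48744 ≈ 42.9870 mm.
Vertical AOV on the new format = 2·arctan(13 / (2 × 42.9870)) = 2·arctan(0.15121) ≈ 17.1969°.

17.20°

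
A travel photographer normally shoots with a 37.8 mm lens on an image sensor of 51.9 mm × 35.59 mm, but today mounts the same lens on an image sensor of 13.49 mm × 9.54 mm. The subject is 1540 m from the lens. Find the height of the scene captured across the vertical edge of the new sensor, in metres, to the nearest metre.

The focal length stays 37.8 mm; the relevant sensor dimension is now h = 9.54 mm. Object distance dₒ = 1540 m = 1.54e+06 mm.
Thin-lens field height W = h·(dₒ − f)/f = 9.54 × (1.54e+06 − 37.8)/37.8 ≈ 388657.127 mm = 388.657 m.

389 m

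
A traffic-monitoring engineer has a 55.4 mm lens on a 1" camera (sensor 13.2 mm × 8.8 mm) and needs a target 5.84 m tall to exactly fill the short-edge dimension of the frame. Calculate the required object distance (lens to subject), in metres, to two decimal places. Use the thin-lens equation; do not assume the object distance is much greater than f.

36.82 m

W: 5.84 m = 5840 mm.
Magnification m = h/W = dᵢ/dₒ; combined with 1/f = 1/dₒ + 1/dᵢ this gives dₒ = f·(1 + W/h).
dₒ = 55.4 mm × (1 + 5840/8.8) = 55.4 × 664.6364 ≈ 36820.855 mm = 36.8209 m.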